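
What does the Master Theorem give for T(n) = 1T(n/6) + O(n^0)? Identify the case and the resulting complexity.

Master Theorem for T(n) = 1T(n/6) + O(n^0):

a = 1, b = 6, c = 0
log_b(a) = log_6(1) = 0.0000

Case 2: c = 0 = log_6(1) = 0.0000
T(n) = O(n^0 log n) = O(log n)

For T(n) = 1T(n/6) + O(n^0): log_6(1) = 0.0000. This is Case 2 of the Master Theorem (c = log_b(a), equal work at all levels), giving O(log n).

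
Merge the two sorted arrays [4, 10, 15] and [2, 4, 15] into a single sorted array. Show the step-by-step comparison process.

Merging process:

Compare 4 vs 2: take 2 from right. Merged: [2]
Compare 4 vs 4: take 4 from left. Merged: [2, 4]
Compare 10 vs 4: take 4 from right. Merged: [2, 4, 4]
Compare 10 vs 15: take 10 from left. Merged: [2, 4, 4, 10]
Compare 15 vs 15: take 15 from left. Merged: [2, 4, 4, 10, 15]
Append remaining from right: [15]. Merged: [2, 4, 4, 10, 15, 15]

Final merged array: [2, 4, 4, 10, 15, 15]
Total comparisons: 5

The merged array is [2, 4, 4, 10, 15, 15], requiring 5 comparisons. The merge step runs in O(n) time where n is the total number of elements.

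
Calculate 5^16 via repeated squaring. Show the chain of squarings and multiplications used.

Computing 5^16 by squaring (build up from 5^1; each line after the first costs one multiplication):

5^1 = 5
5^2 = (5^1)^2 = 5^2 = 25
5^4 = (5^2)^2 = 25^2 = 625
5^8 = (5^4)^2 = 625^2 = 390625
5^16 = (5^8)^2 = 390625^2 = 152587890625

Result: 152587890625
Multiplications needed: 4 (4 lines after 5^1)

5^16 = 152587890625. Using exponentiation by squaring, this requires 4 multiplications. The key idea: if the exponent is even, square the half-power; if odd, multiply by the base once.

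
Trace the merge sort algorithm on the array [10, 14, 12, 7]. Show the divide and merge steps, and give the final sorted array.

Merge sort trace:

Split: [10, 14, 12, 7] -> [10, 14] and [12, 7]
  Split: [10, 14] -> [10] and [14]
  Merge: [10] + [14] -> [10, 14]
  Split: [12, 7] -> [12] and [7]
  Merge: [12] + [7] -> [7, 12]
Merge: [10, 14] + [7, 12] -> [7, 10, 12, 14]

Final sorted array: [7, 10, 12, 14]

The merge sort proceeds by recursively splitting the array and merging sorted halves.
After all merges, the sorted array is [7, 10, 12, 14].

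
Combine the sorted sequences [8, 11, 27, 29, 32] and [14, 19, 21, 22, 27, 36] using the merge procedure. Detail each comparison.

Merging process:

Compare 8 vs 14: take 8 from left. Merged: [8]
Compare 11 vs 14: take 11 from left. Merged: [8, 11]
Compare 27 vs 14: take 14 from right. Merged: [8, 11, 14]
Compare 27 vs 19: take 19 from right. Merged: [8, 11, 14, 19]
Compare 27 vs 21: take 21 from right. Merged: [8, 11, 14, 19, 21]
Compare 27 vs 22: take 22 from right. Merged: [8, 11, 14, 19, 21, 22]
Compare 27 vs 27: take 27 from left. Merged: [8, 11, 14, 19, 21, 22, 27]
Compare 29 vs 27: take 27 from right. Merged: [8, 11, 14, 19, 21, 22, 27, 27]
Compare 29 vs 36: take 29 from left. Merged: [8, 11, 14, 19, 21, 22, 27, 27, 29]
Compare 32 vs 36: take 32 from left. Merged: [8, 11, 14, 19, 21, 22, 27, 27, 29, 32]
Append remaining from right: [36]. Merged: [8, 11, 14, 19, 21, 22, 27, 27, 29, 32, 36]

Final merged array: [8, 11, 14, 19, 21, 22, 27, 27, 29, 32, 36]
Total comparisons: 10

The merged array is [8, 11, 14, 19, 21, 22, 27, 27, 29, 32, 36], requiring 10 comparisons. The merge step runs in O(n) time where n is the total number of elements.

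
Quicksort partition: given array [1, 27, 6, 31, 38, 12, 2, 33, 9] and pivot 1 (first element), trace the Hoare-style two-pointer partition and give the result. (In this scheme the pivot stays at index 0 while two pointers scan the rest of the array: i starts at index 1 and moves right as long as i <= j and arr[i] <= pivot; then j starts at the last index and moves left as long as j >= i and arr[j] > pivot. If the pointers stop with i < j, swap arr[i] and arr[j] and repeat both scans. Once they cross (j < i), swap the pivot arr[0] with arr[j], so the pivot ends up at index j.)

Hoare-style two-pointer partition with pivot = 1:

Initial array: [1, 27, 6, 31, 38, 12, 2, 33, 9]

Pointers start at i = 1, j = 8.
i ends at 1, j ends at 0: the pointers have crossed (j < i), so scanning stops.

j = 0, so swapping arr[0] with arr[j] leaves the pivot at position 0: [1, 27, 6, 31, 38, 12, 2, 33, 9]
Pivot position: 0

After partitioning with pivot 1, the array becomes [1, 27, 6, 31, 38, 12, 2, 33, 9]. The pivot is placed at index 0. All elements to the left of the pivot are <= 1, and all elements to the right are > 1.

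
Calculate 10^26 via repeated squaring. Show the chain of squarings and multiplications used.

Computing 10^26 by squaring (build up from 10^1; each line after the first costs one multiplication):

10^1 = 10
10^2 = (10^1)^2 = 10^2 = 100
10^3 = 10 * 10^2 = 10 * 100 = 1000
10^6 = (10^3)^2 = 1000^2 = 1000000
10^12 = (10^6)^2 = 1000000^2 = 1000000000000
10^13 = 10 * 10^12 = 10 * 1000000000000 = 10000000000000
10^26 = (10^13)^2 = 10000000000000^2 = 100000000000000000000000000

Result: 100000000000000000000000000
Multiplications needed: 6 (6 lines after 10^1)

10^26 = 100000000000000000000000000. Using exponentiation by squaring, this requires 6 multiplications. The key idea: if the exponent is even, square the half-power; if odd, multiply by the base once.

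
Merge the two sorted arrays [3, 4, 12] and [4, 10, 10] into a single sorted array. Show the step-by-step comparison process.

Merging process:

Compare 3 vs 4: take 3 from left. Merged: [3]
Compare 4 vs 4: take 4 from left. Merged: [3, 4]
Compare 12 vs 4: take 4 from right. Merged: [3, 4, 4]
Compare 12 vs 10: take 10 from right. Merged: [3, 4, 4, 10]
Compare 12 vs 10: take 10 from right. Merged: [3, 4, 4, 10, 10]
Append remaining from left: [12]. Merged: [3, 4, 4, 10, 10, 12]

Final merged array: [3, 4, 4, 10, 10, 12]
Total comparisons: 5

The merged array is [3, 4, 4, 10, 10, 12], requiring 5 comparisons. The merge step runs in O(n) time where n is the total number of elements.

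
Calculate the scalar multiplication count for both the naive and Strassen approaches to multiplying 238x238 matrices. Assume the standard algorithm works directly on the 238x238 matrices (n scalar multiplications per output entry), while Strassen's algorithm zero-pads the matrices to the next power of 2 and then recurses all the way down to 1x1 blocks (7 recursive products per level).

Matrix multiplication for 238x238 matrices:

Strassen's algorithm requires power-of-2 dimensions. Pad 238x238 to 256x256 (next power of 2).

Standard algorithm: 238^3 = 13481272 multiplications
Strassen's algorithm: 7^(log2(256)) = 7^8 = 5764801 multiplications
Savings: 13481272 - 5764801 = 7716471 multiplications

Standard: 13481272 multiplications (238^3). Strassen: 5764801 multiplications (7^8, after padding to 256x256). Strassen reduces 8 recursive multiplications to 7 at each level.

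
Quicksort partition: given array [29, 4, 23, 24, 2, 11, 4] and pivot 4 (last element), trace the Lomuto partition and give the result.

Lomuto partition with pivot = 4:

Initial array: [29, 4, 23, 24, 2, 11, 4]

arr[0]=29 > 4: no swap
arr[1]=4 <= 4: swap with position 0, array becomes [4, 29, 23, 24, 2, 11, 4]
arr[2]=23 > 4: no swap
arr[3]=24 > 4: no swap
arr[4]=2 <= 4: swap with position 1, array becomes [4, 2, 23, 24, 29, 11, 4]
arr[5]=11 > 4: no swap

Place pivot at position 2: [4, 2, 4, 24, 29, 11, 23]
Pivot position: 2

After partitioning with pivot 4, the array becomes [4, 2, 4, 24, 29, 11, 23]. The pivot is placed at index 2. All elements to the left of the pivot are <= 4, and all elements to the right are > 4.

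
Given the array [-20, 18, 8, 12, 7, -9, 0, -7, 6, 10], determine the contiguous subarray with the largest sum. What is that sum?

Using Kadane's algorithm on [-20, 18, 8, 12, 7, -9, 0, -7, 6, 10]:

Scanning through the array:
Position 1 (value 18): max_ending_here = 18, max_so_far = 18
Position 2 (value 8): max_ending_here = 26, max_so_far = 26
Position 3 (value 12): max_ending_here = 38, max_so_far = 38
Position 4 (value 7): max_ending_here = 45, max_so_far = 45
Position 5 (value -9): max_ending_here = 36, max_so_far = 45
Position 6 (value 0): max_ending_here = 36, max_so_far = 45
Position 7 (value -7): max_ending_here = 29, max_so_far = 45
Position 8 (value 6): max_ending_here = 35, max_so_far = 45
Position 9 (value 10): max_ending_here = 45, max_so_far = 45

Maximum subarray: [18, 8, 12, 7]
Maximum sum: 45

The maximum subarray is [18, 8, 12, 7] with sum 45. This subarray runs from index 1 to index 4.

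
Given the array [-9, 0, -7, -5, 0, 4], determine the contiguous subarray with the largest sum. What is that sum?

Using Kadane's algorithm on [-9, 0, -7, -5, 0, 4]:

Scanning through the array:
Position 1 (value 0): max_ending_here = 0, max_so_far = 0
Position 2 (value -7): max_ending_here = -7, max_so_far = 0
Position 3 (value -5): max_ending_here = -5, max_so_far = 0
Position 4 (value 0): max_ending_here = 0, max_so_far = 0
Position 5 (value 4): max_ending_here = 4, max_so_far = 4

Maximum subarray: [0, 4]
Maximum sum: 4

The maximum subarray is [0, 4] with sum 4. This subarray runs from index 4 to index 5.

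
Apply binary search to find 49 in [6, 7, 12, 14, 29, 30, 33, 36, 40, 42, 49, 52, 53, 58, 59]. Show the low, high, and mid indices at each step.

Binary search for 49 in [6, 7, 12, 14, 29, 30, 33, 36, 40, 42, 49, 52, 53, 58, 59]:

lo=0, hi=14, mid=7, arr[mid]=36 -> 36 < 49, search right half
lo=8, hi=14, mid=11, arr[mid]=52 -> 52 > 49, search left half
lo=8, hi=10, mid=9, arr[mid]=42 -> 42 < 49, search right half
lo=10, hi=10, mid=10, arr[mid]=49 -> Found target at index 10!

Binary search finds 49 at index 10 after 4 comparisons. The search repeatedly halves the search space by comparing with the middle element.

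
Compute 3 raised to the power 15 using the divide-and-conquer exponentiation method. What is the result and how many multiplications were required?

Computing 3^15 by squaring (build up from 3^1; each line after the first costs one multiplication):

3^1 = 3
3^2 = (3^1)^2 = 3^2 = 9
3^3 = 3 * 3^2 = 3 * 9 = 27
3^6 = (3^3)^2 = 27^2 = 729
3^7 = 3 * 3^6 = 3 * 729 = 2187
3^14 = (3^7)^2 = 2187^2 = 4782969
3^15 = 3 * 3^14 = 3 * 4782969 = 14348907

Result: 14348907
Multiplications needed: 6 (6 lines after 3^1)

3^15 = 14348907. Using exponentiation by squaring, this requires 6 multiplications. The key idea: if the exponent is even, square the half-power; if odd, multiply by the base once.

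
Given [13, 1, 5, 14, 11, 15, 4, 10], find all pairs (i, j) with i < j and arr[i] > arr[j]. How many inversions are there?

Finding inversions in [13, 1, 5, 14, 11, 15, 4, 10]:

(0, 1): arr[0]=13 > arr[1]=1
(0, 2): arr[0]=13 > arr[2]=5
(0, 4): arr[0]=13 > arr[4]=11
(0, 6): arr[0]=13 > arr[6]=4
(0, 7): arr[0]=13 > arr[7]=10
(2, 6): arr[2]=5 > arr[6]=4
(3, 4): arr[3]=14 > arr[4]=11
(3, 6): arr[3]=14 > arr[6]=4
(3, 7): arr[3]=14 > arr[7]=10
(4, 6): arr[4]=11 > arr[6]=4
(4, 7): arr[4]=11 > arr[7]=10
(5, 6): arr[5]=15 > arr[6]=4
(5, 7): arr[5]=15 > arr[7]=10

Total inversions: 13

The array has 13 inversion(s): (0,1), (0,2), (0,4), (0,6), (0,7), (2,6), (3,4), (3,6), (3,7), (4,6), (4,7), (5,6), (5,7). Each pair (i,j) satisfies i < j and arr[i] > arr[j].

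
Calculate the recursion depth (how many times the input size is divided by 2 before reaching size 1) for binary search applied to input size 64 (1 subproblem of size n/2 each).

For divide and conquer with division factor 2:

Problem sizes at each level:
Level 0: 64
Level 1: 32
Level 2: 16
Level 3: 8
Level 4: 4
Level 5: 2
Level 6: 1

The root is level 0 and the size-1 base case is level 6 (the tree spans levels 0 through 6, i.e. 7 levels counting the root), so the depth is the number of divisions: log_2(64) = 6

The recursion tree depth is log_2(64) = 6. At each level, the problem size is divided by 2, so it takes 6 divisions to reduce to a base case of size 1. The algorithm makes 1 recursive call at each level.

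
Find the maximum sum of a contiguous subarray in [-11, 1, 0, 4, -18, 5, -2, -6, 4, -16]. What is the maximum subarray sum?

Using Kadane's algorithm on [-11, 1, 0, 4, -18, 5, -2, -6, 4, -16]:

Scanning through the array:
Position 1 (value 1): max_ending_here = 1, max_so_far = 1
Position 2 (value 0): max_ending_here = 1, max_so_far = 1
Position 3 (value 4): max_ending_here = 5, max_so_far = 5
Position 4 (value -18): max_ending_here = -13, max_so_far = 5
Position 5 (value 5): max_ending_here = 5, max_so_far = 5
Position 6 (value -2): max_ending_here = 3, max_so_far = 5
Position 7 (value -6): max_ending_here = -3, max_so_far = 5
Position 8 (value 4): max_ending_here = 4, max_so_far = 5
Position 9 (value -16): max_ending_here = -12, max_so_far = 5

Maximum subarray: [1, 0, 4]
Maximum sum: 5

The maximum subarray is [1, 0, 4] with sum 5. This subarray runs from index 1 to index 3.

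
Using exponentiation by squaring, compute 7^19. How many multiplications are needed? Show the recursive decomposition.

Computing 7^19 by squaring (build up from 7^1; each line after the first costs one multiplication):

7^1 = 7
7^2 = (7^1)^2 = 7^2 = 49
7^4 = (7^2)^2 = 49^2 = 2401
7^8 = (7^4)^2 = 2401^2 = 5764801
7^9 = 7 * 7^8 = 7 * 5764801 = 40353607
7^18 = (7^9)^2 = 40353607^2 = 1628413597910449
7^19 = 7 * 7^18 = 7 * 1628413597910449 = 11398895185373143

Result: 11398895185373143
Multiplications needed: 6 (6 lines after 7^1)

7^19 = 11398895185373143. Using exponentiation by squaring, this requires 6 multiplications. The key idea: if the exponent is even, square the half-power; if odd, multiply by the base once.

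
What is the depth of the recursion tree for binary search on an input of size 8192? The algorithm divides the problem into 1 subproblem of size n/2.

For divide and conquer with division factor 2:

Problem sizes at each level:
Level 0: 8192
Level 1: 4096
Level 2: 2048
Level 3: 1024
Level 4: 512
Level 5: 256
Level 6: 128
Level 7: 64
Level 8: 32
Level 9: 16
Level 10: 8
Level 11: 4
Level 12: 2
Level 13: 1

The root is level 0 and the size-1 base case is level 13 (the tree spans levels 0 through 13, i.e. 14 levels counting the root), so the depth is the number of divisions: log_2(8192) = 13

The recursion tree depth is log_2(8192) = 13. At each level, the problem size is divided by 2, so it takes 13 divisions to reduce to a base case of size 1. The algorithm makes 1 recursive call at each level.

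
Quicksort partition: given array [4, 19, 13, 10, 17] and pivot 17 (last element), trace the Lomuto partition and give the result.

Lomuto partition with pivot = 17:

Initial array: [4, 19, 13, 10, 17]

arr[0]=4 <= 17: swap with position 0, array becomes [4, 19, 13, 10, 17]
arr[1]=19 > 17: no swap
arr[2]=13 <= 17: swap with position 1, array becomes [4, 13, 19, 10, 17]
arr[3]=10 <= 17: swap with position 2, array becomes [4, 13, 10, 19, 17]

Place pivot at position 3: [4, 13, 10, 17, 19]
Pivot position: 3

After partitioning with pivot 17, the array becomes [4, 13, 10, 17, 19]. The pivot is placed at index 3. All elements to the left of the pivot are <= 17, and all elements to the right are > 17.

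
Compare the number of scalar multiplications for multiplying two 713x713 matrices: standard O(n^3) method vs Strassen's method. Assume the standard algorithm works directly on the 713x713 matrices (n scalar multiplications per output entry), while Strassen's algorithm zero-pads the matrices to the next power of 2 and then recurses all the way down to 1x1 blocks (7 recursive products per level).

Matrix multiplication for 713x713 matrices:

Strassen's algorithm requires power-of-2 dimensions. Pad 713x713 to 1024x1024 (next power of 2).

Standard algorithm: 713^3 = 362467097 multiplications
Strassen's algorithm: 7^(log2(1024)) = 7^10 = 282475249 multiplications
Savings: 362467097 - 282475249 = 79991848 multiplications

Standard: 362467097 multiplications (713^3). Strassen: 282475249 multiplications (7^10, after padding to 1024x1024). Strassen reduces 8 recursive multiplications to 7 at each level.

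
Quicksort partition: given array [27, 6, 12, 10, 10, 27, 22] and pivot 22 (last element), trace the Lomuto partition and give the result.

Lomuto partition with pivot = 22:

Initial array: [27, 6, 12, 10, 10, 27, 22]

arr[0]=27 > 22: no swap
arr[1]=6 <= 22: swap with position 0, array becomes [6, 27, 12, 10, 10, 27, 22]
arr[2]=12 <= 22: swap with position 1, array becomes [6, 12, 27, 10, 10, 27, 22]
arr[3]=10 <= 22: swap with position 2, array becomes [6, 12, 10, 27, 10, 27, 22]
arr[4]=10 <= 22: swap with position 3, array becomes [6, 12, 10, 10, 27, 27, 22]
arr[5]=27 > 22: no swap

Place pivot at position 4: [6, 12, 10, 10, 22, 27, 27]
Pivot position: 4

After partitioning with pivot 22, the array becomes [6, 12, 10, 10, 22, 27, 27]. The pivot is placed at index 4. All elements to the left of the pivot are <= 22, and all elements to the right are > 22.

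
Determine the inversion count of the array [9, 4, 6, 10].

Finding inversions in [9, 4, 6, 10]:

(0, 1): arr[0]=9 > arr[1]=4
(0, 2): arr[0]=9 > arr[2]=6

Total inversions: 2

The array has 2 inversion(s): (0,1), (0,2). Each pair (i,j) satisfies i < j and arr[i] > arr[j].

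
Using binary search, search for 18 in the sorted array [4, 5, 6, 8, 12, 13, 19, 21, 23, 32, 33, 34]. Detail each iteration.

Binary search for 18 in [4, 5, 6, 8, 12, 13, 19, 21, 23, 32, 33, 34]:

lo=0, hi=11, mid=5, arr[mid]=13 -> 13 < 18, search right half
lo=6, hi=11, mid=8, arr[mid]=23 -> 23 > 18, search left half
lo=6, hi=7, mid=6, arr[mid]=19 -> 19 > 18, search left half
lo=6 > hi=5, target 18 not found

Binary search determines that 18 is not in the array after 3 comparisons. The search space was exhausted without finding the target.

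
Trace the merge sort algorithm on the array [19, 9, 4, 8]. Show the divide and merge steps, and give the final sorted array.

Merge sort trace:

Split: [19, 9, 4, 8] -> [19, 9] and [4, 8]
  Split: [19, 9] -> [19] and [9]
  Merge: [19] + [9] -> [9, 19]
  Split: [4, 8] -> [4] and [8]
  Merge: [4] + [8] -> [4, 8]
Merge: [9, 19] + [4, 8] -> [4, 8, 9, 19]

Final sorted array: [4, 8, 9, 19]

The merge sort proceeds by recursively splitting the array and merging sorted halves.
After all merges, the sorted array is [4, 8, 9, 19].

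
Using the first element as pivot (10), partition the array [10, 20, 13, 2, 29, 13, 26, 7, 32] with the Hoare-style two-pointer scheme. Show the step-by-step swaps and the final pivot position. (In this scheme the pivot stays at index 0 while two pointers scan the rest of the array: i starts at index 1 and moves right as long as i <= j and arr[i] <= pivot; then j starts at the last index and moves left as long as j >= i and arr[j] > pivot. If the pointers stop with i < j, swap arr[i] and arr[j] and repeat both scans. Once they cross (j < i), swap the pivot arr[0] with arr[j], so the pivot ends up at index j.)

Hoare-style two-pointer partition with pivot = 10:

Initial array: [10, 20, 13, 2, 29, 13, 26, 7, 32]

Pointers start at i = 1, j = 8.
i stops at index 1 (arr[1]=20 > 10), j stops at index 7 (arr[7]=7 <= 10): swap arr[1] and arr[7], array becomes [10, 7, 13, 2, 29, 13, 26, 20, 32]
i stops at index 2 (arr[2]=13 > 10), j stops at index 3 (arr[3]=2 <= 10): swap arr[2] and arr[3], array becomes [10, 7, 2, 13, 29, 13, 26, 20, 32]
i ends at 3, j ends at 2: the pointers have crossed (j < i), so scanning stops.

Swap pivot arr[0] with arr[2] to place pivot at position 2: [2, 7, 10, 13, 29, 13, 26, 20, 32]
Pivot position: 2

After partitioning with pivot 10, the array becomes [2, 7, 10, 13, 29, 13, 26, 20, 32]. The pivot is placed at index 2. All elements to the left of the pivot are <= 10, and all elements to the right are > 10.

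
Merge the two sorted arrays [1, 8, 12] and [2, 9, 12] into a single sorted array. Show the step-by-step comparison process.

Merging process:

Compare 1 vs 2: take 1 from left. Merged: [1]
Compare 8 vs 2: take 2 from right. Merged: [1, 2]
Compare 8 vs 9: take 8 from left. Merged: [1, 2, 8]
Compare 12 vs 9: take 9 from right. Merged: [1, 2, 8, 9]
Compare 12 vs 12: take 12 from left. Merged: [1, 2, 8, 9, 12]
Append remaining from right: [12]. Merged: [1, 2, 8, 9, 12, 12]

Final merged array: [1, 2, 8, 9, 12, 12]
Total comparisons: 5

The merged array is [1, 2, 8, 9, 12, 12], requiring 5 comparisons. The merge step runs in O(n) time where n is the total number of elements.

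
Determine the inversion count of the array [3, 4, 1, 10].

Finding inversions in [3, 4, 1, 10]:

(0, 2): arr[0]=3 > arr[2]=1
(1, 2): arr[1]=4 > arr[2]=1

Total inversions: 2

The array has 2 inversion(s): (0,2), (1,2). Each pair (i,j) satisfies i < j and arr[i] > arr[j].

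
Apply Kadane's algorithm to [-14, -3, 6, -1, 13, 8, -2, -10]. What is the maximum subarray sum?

Using Kadane's algorithm on [-14, -3, 6, -1, 13, 8, -2, -10]:

Scanning through the array:
Position 1 (value -3): max_ending_here = -3, max_so_far = -3
Position 2 (value 6): max_ending_here = 6, max_so_far = 6
Position 3 (value -1): max_ending_here = 5, max_so_far = 6
Position 4 (value 13): max_ending_here = 18, max_so_far = 18
Position 5 (value 8): max_ending_here = 26, max_so_far = 26
Position 6 (value -2): max_ending_here = 24, max_so_far = 26
Position 7 (value -10): max_ending_here = 14, max_so_far = 26

Maximum subarray: [6, -1, 13, 8]
Maximum sum: 26

The maximum subarray is [6, -1, 13, 8] with sum 26. This subarray runs from index 2 to index 5.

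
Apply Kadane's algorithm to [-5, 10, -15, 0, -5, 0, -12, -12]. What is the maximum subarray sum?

Using Kadane's algorithm on [-5, 10, -15, 0, -5, 0, -12, -12]:

Scanning through the array:
Position 1 (value 10): max_ending_here = 10, max_so_far = 10
Position 2 (value -15): max_ending_here = -5, max_so_far = 10
Position 3 (value 0): max_ending_here = 0, max_so_far = 10
Position 4 (value -5): max_ending_here = -5, max_so_far = 10
Position 5 (value 0): max_ending_here = 0, max_so_far = 10
Position 6 (value -12): max_ending_here = -12, max_so_far = 10
Position 7 (value -12): max_ending_here = -12, max_so_far = 10

Maximum subarray: [10]
Maximum sum: 10

The maximum subarray is [10] with sum 10. This subarray runs from index 1 to index 1.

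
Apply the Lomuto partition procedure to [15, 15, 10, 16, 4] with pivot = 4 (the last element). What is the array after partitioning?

Lomuto partition with pivot = 4:

Initial array: [15, 15, 10, 16, 4]

arr[0]=15 > 4: no swap
arr[1]=15 > 4: no swap
arr[2]=10 > 4: no swap
arr[3]=16 > 4: no swap

Place pivot at position 0: [4, 15, 10, 16, 15]
Pivot position: 0

After partitioning with pivot 4, the array becomes [4, 15, 10, 16, 15]. The pivot is placed at index 0. All elements to the left of the pivot are <= 4, and all elements to the right are > 4.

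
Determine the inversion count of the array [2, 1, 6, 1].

Finding inversions in [2, 1, 6, 1]:

(0, 1): arr[0]=2 > arr[1]=1
(0, 3): arr[0]=2 > arr[3]=1
(2, 3): arr[2]=6 > arr[3]=1

Total inversions: 3

The array has 3 inversion(s): (0,1), (0,3), (2,3). Each pair (i,j) satisfies i < j and arr[i] > arr[j].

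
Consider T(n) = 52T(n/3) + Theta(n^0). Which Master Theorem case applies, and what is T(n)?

Master Theorem for T(n) = 52T(n/3) + O(n^0):

a = 52, b = 3, c = 0
log_b(a) = log_3(52) = 3.5966

Case 1: c = 0 < log_3(52) = 3.5966
T(n) = O(n^(log_3 52))

For T(n) = 52T(n/3) + O(n^0): log_3(52) = 3.5966. This is Case 1 of the Master Theorem (c < log_b(a), work dominated by leaves), giving O(n^(log_3 52)).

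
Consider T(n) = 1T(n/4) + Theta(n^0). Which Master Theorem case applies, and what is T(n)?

Master Theorem for T(n) = 1T(n/4) + O(n^0):

a = 1, b = 4, c = 0
log_b(a) = log_4(1) = 0.0000

Case 2: c = 0 = log_4(1) = 0.0000
T(n) = O(n^0 log n) = O(log n)

For T(n) = 1T(n/4) + O(n^0): log_4(1) = 0.0000. This is Case 2 of the Master Theorem (c = log_b(a), equal work at all levels), giving O(log n).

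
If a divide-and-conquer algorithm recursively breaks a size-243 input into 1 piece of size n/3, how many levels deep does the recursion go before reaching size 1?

For divide and conquer with division factor 3:

Problem sizes at each level:
Level 0: 243
Level 1: 81
Level 2: 27
Level 3: 9
Level 4: 3
Level 5: 1

The root is level 0 and the size-1 base case is level 5 (the tree spans levels 0 through 5, i.e. 6 levels counting the root), so the depth is the number of divisions: log_3(243) = 5

The recursion tree depth is log_3(243) = 5. At each level, the problem size is divided by 3, so it takes 5 divisions to reduce to a base case of size 1. The algorithm makes 1 recursive call at each level.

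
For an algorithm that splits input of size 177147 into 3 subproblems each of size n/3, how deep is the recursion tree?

For divide and conquer with division factor 3:

Problem sizes at each level:
Level 0: 177147
Level 1: 59049
Level 2: 19683
Level 3: 6561
Level 4: 2187
Level 5: 729
Level 6: 243
Level 7: 81
Level 8: 27
Level 9: 9
Level 10: 3
Level 11: 1

The root is level 0 and the size-1 base case is level 11 (the tree spans levels 0 through 11, i.e. 12 levels counting the root), so the depth is the number of divisions: log_3(177147) = 11

The recursion tree depth is log_3(177147) = 11. At each level, the problem size is divided by 3, so it takes 11 divisions to reduce to a base case of size 1. The algorithm makes 3 recursive calls at each level.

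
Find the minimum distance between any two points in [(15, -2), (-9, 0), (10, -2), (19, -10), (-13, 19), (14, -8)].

Computing all pairwise distances among 6 points:

d((15, -2), (-9, 0)) = 24.0832
d((15, -2), (10, -2)) = 5.0 <-- minimum
d((15, -2), (19, -10)) = 8.9443
d((15, -2), (-13, 19)) = 35.0
d((15, -2), (14, -8)) = 6.0828
d((-9, 0), (10, -2)) = 19.105
d((-9, 0), (19, -10)) = 29.7321
d((-9, 0), (-13, 19)) = 19.4165
d((-9, 0), (14, -8)) = 24.3516
d((10, -2), (19, -10)) = 12.0416
d((10, -2), (-13, 19)) = 31.1448
d((10, -2), (14, -8)) = 7.2111
d((19, -10), (-13, 19)) = 43.1856
d((19, -10), (14, -8)) = 5.3852
d((-13, 19), (14, -8)) = 38.1838

Closest pair: (15, -2) and (10, -2) with distance 5.0

The closest pair is (15, -2) and (10, -2) with Euclidean distance 5.0. For 6 points, brute-force pairwise comparison is shown above. For large n, the divide-and-conquer algorithm (sort by x, recurse on halves, check the dividing strip) achieves O(n log n).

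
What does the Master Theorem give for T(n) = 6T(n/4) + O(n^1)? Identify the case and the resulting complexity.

Master Theorem for T(n) = 6T(n/4) + O(n^1):

a = 6, b = 4, c = 1
log_b(a) = log_4(6) = 1.2925

Case 1: c = 1 < log_4(6) = 1.2925
T(n) = O(n^(log_4 6))

For T(n) = 6T(n/4) + O(n^1): log_4(6) = 1.2925. This is Case 1 of the Master Theorem (c < log_b(a), work dominated by leaves), giving O(n^(log_4 6)).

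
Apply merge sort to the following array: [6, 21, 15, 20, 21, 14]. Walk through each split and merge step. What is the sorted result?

Merge sort trace:

Split: [6, 21, 15, 20, 21, 14] -> [6, 21, 15] and [20, 21, 14]
  Split: [6, 21, 15] -> [6] and [21, 15]
    Split: [21, 15] -> [21] and [15]
    Merge: [21] + [15] -> [15, 21]
  Merge: [6] + [15, 21] -> [6, 15, 21]
  Split: [20, 21, 14] -> [20] and [21, 14]
    Split: [21, 14] -> [21] and [14]
    Merge: [21] + [14] -> [14, 21]
  Merge: [20] + [14, 21] -> [14, 20, 21]
Merge: [6, 15, 21] + [14, 20, 21] -> [6, 14, 15, 20, 21, 21]

Final sorted array: [6, 14, 15, 20, 21, 21]

The merge sort proceeds by recursively splitting the array and merging sorted halves.
After all merges, the sorted array is [6, 14, 15, 20, 21, 21].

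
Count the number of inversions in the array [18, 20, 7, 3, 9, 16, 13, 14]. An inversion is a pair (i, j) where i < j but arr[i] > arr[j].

Finding inversions in [18, 20, 7, 3, 9, 16, 13, 14]:

(0, 2): arr[0]=18 > arr[2]=7
(0, 3): arr[0]=18 > arr[3]=3
(0, 4): arr[0]=18 > arr[4]=9
(0, 5): arr[0]=18 > arr[5]=16
(0, 6): arr[0]=18 > arr[6]=13
(0, 7): arr[0]=18 > arr[7]=14
(1, 2): arr[1]=20 > arr[2]=7
(1, 3): arr[1]=20 > arr[3]=3
(1, 4): arr[1]=20 > arr[4]=9
(1, 5): arr[1]=20 > arr[5]=16
(1, 6): arr[1]=20 > arr[6]=13
(1, 7): arr[1]=20 > arr[7]=14
(2, 3): arr[2]=7 > arr[3]=3
(5, 6): arr[5]=16 > arr[6]=13
(5, 7): arr[5]=16 > arr[7]=14

Total inversions: 15

The array has 15 inversion(s): (0,2), (0,3), (0,4), (0,5), (0,6), (0,7), (1,2), (1,3), (1,4), (1,5), (1,6), (1,7), (2,3), (5,6), (5,7). Each pair (i,j) satisfies i < j and arr[i] > arr[j].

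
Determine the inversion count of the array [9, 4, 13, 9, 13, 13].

Finding inversions in [9, 4, 13, 9, 13, 13]:

(0, 1): arr[0]=9 > arr[1]=4
(2, 3): arr[2]=13 > arr[3]=9

Total inversions: 2

The array has 2 inversion(s): (0,1), (2,3). Each pair (i,j) satisfies i < j and arr[i] > arr[j].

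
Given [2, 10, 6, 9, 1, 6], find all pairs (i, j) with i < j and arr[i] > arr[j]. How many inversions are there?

Finding inversions in [2, 10, 6, 9, 1, 6]:

(0, 4): arr[0]=2 > arr[4]=1
(1, 2): arr[1]=10 > arr[2]=6
(1, 3): arr[1]=10 > arr[3]=9
(1, 4): arr[1]=10 > arr[4]=1
(1, 5): arr[1]=10 > arr[5]=6
(2, 4): arr[2]=6 > arr[4]=1
(3, 4): arr[3]=9 > arr[4]=1
(3, 5): arr[3]=9 > arr[5]=6

Total inversions: 8

The array has 8 inversion(s): (0,4), (1,2), (1,3), (1,4), (1,5), (2,4), (3,4), (3,5). Each pair (i,j) satisfies i < j and arr[i] > arr[j].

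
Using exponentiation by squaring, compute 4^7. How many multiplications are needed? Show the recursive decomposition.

Computing 4^7 by squaring (build up from 4^1; each line after the first costs one multiplication):

4^1 = 4
4^2 = (4^1)^2 = 4^2 = 16
4^3 = 4 * 4^2 = 4 * 16 = 64
4^6 = (4^3)^2 = 64^2 = 4096
4^7 = 4 * 4^6 = 4 * 4096 = 16384

Result: 16384
Multiplications needed: 4 (4 lines after 4^1)

4^7 = 16384. Using exponentiation by squaring, this requires 4 multiplications. The key idea: if the exponent is even, square the half-power; if odd, multiply by the base once.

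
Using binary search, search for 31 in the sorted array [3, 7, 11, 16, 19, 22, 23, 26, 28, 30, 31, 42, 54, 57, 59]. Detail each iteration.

Binary search for 31 in [3, 7, 11, 16, 19, 22, 23, 26, 28, 30, 31, 42, 54, 57, 59]:

lo=0, hi=14, mid=7, arr[mid]=26 -> 26 < 31, search right half
lo=8, hi=14, mid=11, arr[mid]=42 -> 42 > 31, search left half
lo=8, hi=10, mid=9, arr[mid]=30 -> 30 < 31, search right half
lo=10, hi=10, mid=10, arr[mid]=31 -> Found target at index 10!

Binary search finds 31 at index 10 after 4 comparisons. The search repeatedly halves the search space by comparing with the middle element.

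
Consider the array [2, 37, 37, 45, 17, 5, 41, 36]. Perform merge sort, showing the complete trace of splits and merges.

Merge sort trace:

Split: [2, 37, 37, 45, 17, 5, 41, 36] -> [2, 37, 37, 45] and [17, 5, 41, 36]
  Split: [2, 37, 37, 45] -> [2, 37] and [37, 45]
    Split: [2, 37] -> [2] and [37]
    Merge: [2] + [37] -> [2, 37]
    Split: [37, 45] -> [37] and [45]
    Merge: [37] + [45] -> [37, 45]
  Merge: [2, 37] + [37, 45] -> [2, 37, 37, 45]
  Split: [17, 5, 41, 36] -> [17, 5] and [41, 36]
    Split: [17, 5] -> [17] and [5]
    Merge: [17] + [5] -> [5, 17]
    Split: [41, 36] -> [41] and [36]
    Merge: [41] + [36] -> [36, 41]
  Merge: [5, 17] + [36, 41] -> [5, 17, 36, 41]
Merge: [2, 37, 37, 45] + [5, 17, 36, 41] -> [2, 5, 17, 36, 37, 37, 41, 45]

Final sorted array: [2, 5, 17, 36, 37, 37, 41, 45]

The merge sort proceeds by recursively splitting the array and merging sorted halves.
After all merges, the sorted array is [2, 5, 17, 36, 37, 37, 41, 45].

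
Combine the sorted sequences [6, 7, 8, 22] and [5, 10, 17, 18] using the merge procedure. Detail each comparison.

Merging process:

Compare 6 vs 5: take 5 from right. Merged: [5]
Compare 6 vs 10: take 6 from left. Merged: [5, 6]
Compare 7 vs 10: take 7 from left. Merged: [5, 6, 7]
Compare 8 vs 10: take 8 from left. Merged: [5, 6, 7, 8]
Compare 22 vs 10: take 10 from right. Merged: [5, 6, 7, 8, 10]
Compare 22 vs 17: take 17 from right. Merged: [5, 6, 7, 8, 10, 17]
Compare 22 vs 18: take 18 from right. Merged: [5, 6, 7, 8, 10, 17, 18]
Append remaining from left: [22]. Merged: [5, 6, 7, 8, 10, 17, 18, 22]

Final merged array: [5, 6, 7, 8, 10, 17, 18, 22]
Total comparisons: 7

The merged array is [5, 6, 7, 8, 10, 17, 18, 22], requiring 7 comparisons. The merge step runs in O(n) time where n is the total number of elements.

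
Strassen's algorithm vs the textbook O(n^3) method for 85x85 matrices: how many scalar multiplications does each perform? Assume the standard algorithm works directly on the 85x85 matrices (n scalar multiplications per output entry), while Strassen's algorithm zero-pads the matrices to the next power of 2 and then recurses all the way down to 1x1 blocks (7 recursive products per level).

Matrix multiplication for 85x85 matrices:

Strassen's algorithm requires power-of-2 dimensions. Pad 85x85 to 128x128 (next power of 2).

Standard algorithm: 85^3 = 614125 multiplications
Strassen's algorithm: 7^(log2(128)) = 7^7 = 823543 multiplications
Difference: 614125 - 823543 = -209418 (Strassen uses MORE here due to padding overhead — for small or just-over-power-of-2 n, padding can outweigh the per-level savings)

Standard: 614125 multiplications (85^3). Strassen: 823543 multiplications (7^7, after padding to 128x128). Strassen reduces 8 recursive multiplications to 7 at each level.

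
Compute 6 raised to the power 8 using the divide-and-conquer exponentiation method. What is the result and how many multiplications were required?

Computing 6^8 by squaring (build up from 6^1; each line after the first costs one multiplication):

6^1 = 6
6^2 = (6^1)^2 = 6^2 = 36
6^4 = (6^2)^2 = 36^2 = 1296
6^8 = (6^4)^2 = 1296^2 = 1679616

Result: 1679616
Multiplications needed: 3 (3 lines after 6^1)

6^8 = 1679616. Using exponentiation by squaring, this requires 3 multiplications. The key idea: if the exponent is even, square the half-power; if odd, multiply by the base once.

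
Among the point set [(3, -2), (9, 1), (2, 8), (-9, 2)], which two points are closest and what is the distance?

Computing all pairwise distances among 4 points:

d((3, -2), (9, 1)) = 6.7082 <-- minimum
d((3, -2), (2, 8)) = 10.0499
d((3, -2), (-9, 2)) = 12.6491
d((9, 1), (2, 8)) = 9.8995
d((9, 1), (-9, 2)) = 18.0278
d((2, 8), (-9, 2)) = 12.53

Closest pair: (3, -2) and (9, 1) with distance 6.7082

The closest pair is (3, -2) and (9, 1) with Euclidean distance 6.7082. For 4 points, brute-force pairwise comparison is shown above. For large n, the divide-and-conquer algorithm (sort by x, recurse on halves, check the dividing strip) achieves O(n log n).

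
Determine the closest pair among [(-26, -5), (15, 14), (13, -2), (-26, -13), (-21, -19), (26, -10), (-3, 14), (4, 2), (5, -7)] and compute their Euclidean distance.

Computing all pairwise distances among 9 points:

d((-26, -5), (15, 14)) = 45.1885
d((-26, -5), (13, -2)) = 39.1152
d((-26, -5), (-26, -13)) = 8.0
d((-26, -5), (-21, -19)) = 14.8661
d((-26, -5), (26, -10)) = 52.2398
d((-26, -5), (-3, 14)) = 29.8329
d((-26, -5), (4, 2)) = 30.8058
d((-26, -5), (5, -7)) = 31.0644
d((15, 14), (13, -2)) = 16.1245
d((15, 14), (-26, -13)) = 49.0918
d((15, 14), (-21, -19)) = 48.8365
d((15, 14), (26, -10)) = 26.4008
d((15, 14), (-3, 14)) = 18.0
d((15, 14), (4, 2)) = 16.2788
d((15, 14), (5, -7)) = 23.2594
d((13, -2), (-26, -13)) = 40.5216
d((13, -2), (-21, -19)) = 38.0132
d((13, -2), (26, -10)) = 15.2643
d((13, -2), (-3, 14)) = 22.6274
d((13, -2), (4, 2)) = 9.8489
d((13, -2), (5, -7)) = 9.434
d((-26, -13), (-21, -19)) = 7.8102 <-- minimum
d((-26, -13), (26, -10)) = 52.0865
d((-26, -13), (-3, 14)) = 35.4683
d((-26, -13), (4, 2)) = 33.541
d((-26, -13), (5, -7)) = 31.5753
d((-21, -19), (26, -10)) = 47.8539
d((-21, -19), (-3, 14)) = 37.5899
d((-21, -19), (4, 2)) = 32.6497
d((-21, -19), (5, -7)) = 28.6356
d((26, -10), (-3, 14)) = 37.6431
d((26, -10), (4, 2)) = 25.0599
d((26, -10), (5, -7)) = 21.2132
d((-3, 14), (4, 2)) = 13.8924
d((-3, 14), (5, -7)) = 22.4722
d((4, 2), (5, -7)) = 9.0554

Closest pair: (-26, -13) and (-21, -19) with distance 7.8102

The closest pair is (-26, -13) and (-21, -19) with Euclidean distance 7.8102. For 9 points, brute-force pairwise comparison is shown above. For large n, the divide-and-conquer algorithm (sort by x, recurse on halves, check the dividing strip) achieves O(n log n).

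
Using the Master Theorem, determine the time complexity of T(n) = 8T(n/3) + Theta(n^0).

Master Theorem for T(n) = 8T(n/3) + O(n^0):

a = 8, b = 3, c = 0
log_b(a) = log_3(8) = 1.8928

Case 1: c = 0 < log_3(8) = 1.8928
T(n) = O(n^(log_3 8))

For T(n) = 8T(n/3) + O(n^0): log_3(8) = 1.8928. This is Case 1 of the Master Theorem (c < log_b(a), work dominated by leaves), giving O(n^(log_3 8)).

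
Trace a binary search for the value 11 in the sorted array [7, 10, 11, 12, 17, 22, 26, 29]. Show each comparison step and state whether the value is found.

Binary search for 11 in [7, 10, 11, 12, 17, 22, 26, 29]:

lo=0, hi=7, mid=3, arr[mid]=12 -> 12 > 11, search left half
lo=0, hi=2, mid=1, arr[mid]=10 -> 10 < 11, search right half
lo=2, hi=2, mid=2, arr[mid]=11 -> Found target at index 2!

Binary search finds 11 at index 2 after 3 comparisons. The search repeatedly halves the search space by comparing with the middle element.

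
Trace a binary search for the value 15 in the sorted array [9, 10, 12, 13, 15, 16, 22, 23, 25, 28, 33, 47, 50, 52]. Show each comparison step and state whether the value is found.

Binary search for 15 in [9, 10, 12, 13, 15, 16, 22, 23, 25, 28, 33, 47, 50, 52]:

lo=0, hi=13, mid=6, arr[mid]=22 -> 22 > 15, search left half
lo=0, hi=5, mid=2, arr[mid]=12 -> 12 < 15, search right half
lo=3, hi=5, mid=4, arr[mid]=15 -> Found target at index 4!

Binary search finds 15 at index 4 after 3 comparisons. The search repeatedly halves the search space by comparing with the middle element.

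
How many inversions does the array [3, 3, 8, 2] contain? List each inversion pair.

Finding inversions in [3, 3, 8, 2]:

(0, 3): arr[0]=3 > arr[3]=2
(1, 3): arr[1]=3 > arr[3]=2
(2, 3): arr[2]=8 > arr[3]=2

Total inversions: 3

The array has 3 inversion(s): (0,3), (1,3), (2,3). Each pair (i,j) satisfies i < j and arr[i] > arr[j].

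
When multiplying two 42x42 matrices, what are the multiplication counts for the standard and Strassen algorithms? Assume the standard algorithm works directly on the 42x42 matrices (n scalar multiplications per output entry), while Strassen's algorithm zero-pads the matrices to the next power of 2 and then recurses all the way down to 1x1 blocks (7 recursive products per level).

Matrix multiplication for 42x42 matrices:

Strassen's algorithm requires power-of-2 dimensions. Pad 42x42 to 64x64 (next power of 2).

Standard algorithm: 42^3 = 74088 multiplications
Strassen's algorithm: 7^(log2(64)) = 7^6 = 117649 multiplications
Difference: 74088 - 117649 = -43561 (Strassen uses MORE here due to padding overhead — for small or just-over-power-of-2 n, padding can outweigh the per-level savings)

Standard: 74088 multiplications (42^3). Strassen: 117649 multiplications (7^6, after padding to 64x64). Strassen reduces 8 recursive multiplications to 7 at each level.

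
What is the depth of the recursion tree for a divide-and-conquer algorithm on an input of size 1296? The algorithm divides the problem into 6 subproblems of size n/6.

For divide and conquer with division factor 6:

Problem sizes at each level:
Level 0: 1296
Level 1: 216
Level 2: 36
Level 3: 6
Level 4: 1

The root is level 0 and the size-1 base case is level 4 (the tree spans levels 0 through 4, i.e. 5 levels counting the root), so the depth is the number of divisions: log_6(1296) = 4

The recursion tree depth is log_6(1296) = 4. At each level, the problem size is divided by 6, so it takes 4 divisions to reduce to a base case of size 1. The algorithm makes 6 recursive calls at each level.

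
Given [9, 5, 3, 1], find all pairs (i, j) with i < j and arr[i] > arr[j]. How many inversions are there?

Finding inversions in [9, 5, 3, 1]:

(0, 1): arr[0]=9 > arr[1]=5
(0, 2): arr[0]=9 > arr[2]=3
(0, 3): arr[0]=9 > arr[3]=1
(1, 2): arr[1]=5 > arr[2]=3
(1, 3): arr[1]=5 > arr[3]=1
(2, 3): arr[2]=3 > arr[3]=1

Total inversions: 6

The array has 6 inversion(s): (0,1), (0,2), (0,3), (1,2), (1,3), (2,3). Each pair (i,j) satisfies i < j and arr[i] > arr[j].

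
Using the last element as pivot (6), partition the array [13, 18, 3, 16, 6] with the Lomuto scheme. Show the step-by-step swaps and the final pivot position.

Lomuto partition with pivot = 6:

Initial array: [13, 18, 3, 16, 6]

arr[0]=13 > 6: no swap
arr[1]=18 > 6: no swap
arr[2]=3 <= 6: swap with position 0, array becomes [3, 18, 13, 16, 6]
arr[3]=16 > 6: no swap

Place pivot at position 1: [3, 6, 13, 16, 18]
Pivot position: 1

After partitioning with pivot 6, the array becomes [3, 6, 13, 16, 18]. The pivot is placed at index 1. All elements to the left of the pivot are <= 6, and all elements to the right are > 6.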